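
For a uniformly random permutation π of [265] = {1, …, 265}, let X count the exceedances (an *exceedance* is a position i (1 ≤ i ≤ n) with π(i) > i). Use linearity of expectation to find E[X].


Write X = Σ_{i=1}^{265} X_i, where X_i = 1_{π(i) > i}.
For each fixed i, π(i) is uniform over {1, …, 265} (marginal of a uniform permutation), so P[π(i) > i] = (n − i)/n. Summing: Σ_{i=1}^{265} (n − i)/n = (0 + 1 + … + 264)/265 = 265(265 − 1)/(2·265) = (265 − 1)/2.
Hence E[X] = Σ_{i=1}^{265} (265 − i)/265 = 132 ≈ 132.00000.

E[X] = 132 = 132.00000.


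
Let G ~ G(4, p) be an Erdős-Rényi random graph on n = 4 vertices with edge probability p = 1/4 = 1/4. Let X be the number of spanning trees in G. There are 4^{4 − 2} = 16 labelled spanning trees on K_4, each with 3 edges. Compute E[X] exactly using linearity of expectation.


K_4 has 4^{4 − 2} = 16 labelled spanning trees.
For each such spanning tree H, let X_H = 1 if all 3 edges of H are present in G. Then P[X_H = 1] = p^{3} = (1/4)^{3} = 1/64.
By linearity: E[X] = Σ_H E[X_H] = 16 · p^{3} = 16 · 1/64 = 1/4.
Numerically: E[X] ≈ 0.25.

E[X] = 16 · (1/4)^{3} = 1/4 ≈ 0.25.


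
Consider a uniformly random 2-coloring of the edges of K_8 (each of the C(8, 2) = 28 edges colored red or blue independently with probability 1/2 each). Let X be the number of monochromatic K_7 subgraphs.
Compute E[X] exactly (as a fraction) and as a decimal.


Let X = Σ_S X_S over the C(8, 7) = 8 subsets S of size 7, where X_S = 1 if the K_7 on S is monochromatic.
For a fixed S, the K_7 on S has C(7, 2) = 21 edges. P[all 21 edges red] = (1/2)^21, and likewise for blue, so P[monochromatic] = 2·(1/2)^21 = 2^{1 − 21} = 1/1048576.
By linearity: E[X] = C(8, 7) · 2^{1 − 21} = 8 · 1/1048576 = 1/131072.
Numerically: E[X] ≈ 0.00001.

E[X] = C(8,7)·2^(1−C(7,2)) = 1/131072 ≈ 0.00001.


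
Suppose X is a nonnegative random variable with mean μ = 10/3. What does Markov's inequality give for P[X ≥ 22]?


μ = E[X] = 10/3, a = 22.
Markov: P[X ≥ 22] ≤ μ/a = (10/3)/22 = 5/33.
Numerically: ≈ 0.151515.
(Since a = 22 > μ = 3.333333, the bound 5/33 is < 1 and informative.)

P[X ≥ 22] ≤ 5/33 ≈ 0.151515.


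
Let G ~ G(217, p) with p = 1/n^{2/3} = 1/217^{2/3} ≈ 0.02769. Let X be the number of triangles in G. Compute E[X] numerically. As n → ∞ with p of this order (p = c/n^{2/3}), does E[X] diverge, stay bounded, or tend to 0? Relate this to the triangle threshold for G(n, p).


Number of potential triangles: C(217, 3) = 1679580.
Each occurs with probability p³ ≈ (0.02769)³ ≈ 2.123638e-05.
By linearity: E[X] = C(217, 3)·p³ ≈ 1679580 · 2.123638e-05 ≈ 35.6682.
Since α = 2/3 < 1, p = c/n^{2/3} ≫ 1/n is above the triangle threshold p ~ 1/n. Asymptotically E[X] ~ (c³/6)·n^{3(1−α)} = (1³/6)·n^{1} → ∞; triangles are abundant w.h.p.

E[X] ≈ 35.6682; in regime p = Θ(1/n^{2/3}) E[X] diverges (above the triangle threshold p ~ 1/n).


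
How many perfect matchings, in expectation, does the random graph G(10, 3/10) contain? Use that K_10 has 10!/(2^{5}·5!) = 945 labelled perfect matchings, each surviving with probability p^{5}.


K_10 has 10!/(2^{5}·5!) = 945 labelled perfect matchings.
For each such perfect matching H, let X_H = 1 if all 5 edges of H are present in G. Then P[X_H = 1] = p^{5} = (3/10)^{5} = 243/100000.
Summing the indicators: E[X] = Σ_H E[X_H] = 945 · p^{5} = 945 · 243/100000 = 45927/20000.
Numerically: E[X] ≈ 2.296.

E[X] = 945 · (3/10)^{5} = 45927/20000 ≈ 2.296.


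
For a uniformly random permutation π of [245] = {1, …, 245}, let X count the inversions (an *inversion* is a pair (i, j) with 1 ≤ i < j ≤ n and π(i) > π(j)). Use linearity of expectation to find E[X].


Write X = Σ X_I over the C(245, 2) = 29890 pairs i < j, with X_I the indicator of one inversion.
There are 29890 indicators.
For each fixed pair i < j, the values π(i) and π(j) are two distinct elements of {1, …, 245} in uniformly random order; by symmetry P[π(i) > π(j)] = 1/2.
By linearity: E[X] = 29890 · (1/2) = C(245, 2) · (1/2) = 29890/2 = 14945 ≈ 14945.000.

E[X] = 14945 = 14945.000.


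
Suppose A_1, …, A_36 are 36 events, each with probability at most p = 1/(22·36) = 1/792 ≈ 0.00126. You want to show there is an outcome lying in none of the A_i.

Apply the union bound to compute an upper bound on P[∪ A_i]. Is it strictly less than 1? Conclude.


Union bound: P[∪_{i=1}^{36} A_i] ≤ Σ_i P[A_i] ≤ 36·p = 36·(1/792) = 1/22.
Numerically: 1/22 ≈ 0.04545.
Is 1/22 < 1? YES.
Since P[∪ A_i] ≤ 1/22 < 1, the complement has P[∩ A_i^c] ≥ 1 − 1/22 = 21/22 > 0, so some outcome avoids every A_i.

36·p = 1/22 ≈ 0.04545; existence CERTIFIED by the union bound.


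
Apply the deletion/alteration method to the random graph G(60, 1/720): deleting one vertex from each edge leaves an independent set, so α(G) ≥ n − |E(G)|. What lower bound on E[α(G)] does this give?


E[|E(G)|] = C(60, 2)·p = 1770 · (1/720) = 59/24.
E[α(G)] ≥ n − E[|E(G)|] = 60 − 59/24 = 1381/24.
Numerically: ≈ 57.542.
(This is only a lower bound; the true E[α(G)] may be larger.)

E[α(G)] ≥ 1381/24 ≈ 57.542.


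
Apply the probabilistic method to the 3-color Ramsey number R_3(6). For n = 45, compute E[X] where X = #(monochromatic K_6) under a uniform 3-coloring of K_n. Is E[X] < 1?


E[X] = C(45, 6) · 3^{1 − 15} = 8145060 · 3^{−14} = 8145060/4782969.
As a reduced fraction: E[X] = 2715020/1594323 ≈ 1.7029.
Is E[X] < 1? NO.
Since E[X] ≥ 1, the first-moment bound is inconclusive at n = 45; it does NOT by itself certify R_3(6) > 45.

E[X] = 2715020/1594323 ≈ 1.7029; E[X] ≥ 1; first-moment method inconclusive here.


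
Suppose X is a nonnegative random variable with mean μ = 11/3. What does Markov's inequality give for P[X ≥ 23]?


μ = E[X] = 11/3, a = 23.
Markov: P[X ≥ 23] ≤ μ/a = (11/3)/23 = 11/69.
Numerically: ≈ 0.1594.
(Since a = 23 > μ = 3.6667, the bound 11/69 is < 1 and informative.)

P[X ≥ 23] ≤ 11/69 ≈ 0.1594.


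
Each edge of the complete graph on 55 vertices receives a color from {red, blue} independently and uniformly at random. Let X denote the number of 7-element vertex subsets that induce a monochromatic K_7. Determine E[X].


Let X = Σ_S X_S over the C(55, 7) = 202927725 subsets S of size 7, where X_S = 1 if the K_7 on S is monochromatic.
For a fixed S, the K_7 on S has C(7, 2) = 21 edges. P[all 21 edges red] = (1/2)^21, and likewise for blue, so P[monochromatic] = 2·(1/2)^21 = 2^{1 − 21} = 1/1048576.
Summing: E[X] = C(55, 7) · 2^{1 − 21} = 202927725 · 1/1048576 = 202927725/1048576.
Numerically: E[X] ≈ 193.526959.

E[X] = C(55,7)·2^(1−C(7,2)) = 202927725/1048576 ≈ 193.526959.


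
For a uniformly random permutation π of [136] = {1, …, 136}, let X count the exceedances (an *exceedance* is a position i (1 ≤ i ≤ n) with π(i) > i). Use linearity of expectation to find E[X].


Write X = Σ_{i=1}^{136} X_i, where X_i = 1_{π(i) > i}.
For each fixed i, π(i) is uniform over {1, …, 136} (marginal of a uniform permutation), so P[π(i) > i] = (n − i)/n. Summing: Σ_{i=1}^{136} (n − i)/n = (0 + 1 + … + 135)/136 = 136(136 − 1)/(2·136) = (136 − 1)/2.
Hence E[X] = Σ_{i=1}^{136} (136 − i)/136 = 135/2 ≈ 67.500.

E[X] = 135/2 = 67.500.


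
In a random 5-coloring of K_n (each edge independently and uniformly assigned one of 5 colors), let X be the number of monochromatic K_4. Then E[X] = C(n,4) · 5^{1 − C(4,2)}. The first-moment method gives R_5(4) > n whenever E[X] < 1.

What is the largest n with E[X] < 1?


We need C(n, 4) · 5^{1 − 6} < 1, i.e. C(n, 4) < 5^{6 − 1} = 3125.
Check values of n near the boundary:
  n = 15: C(15, 4) = 1365; 1365 < 3125? YES
  n = 16: C(16, 4) = 1820; 1820 < 3125? YES
  n = 17: C(17, 4) = 2380; 2380 < 3125? YES
  n = 18: C(18, 4) = 3060; 3060 < 3125? YES
  n = 19: C(19, 4) = 3876; 3876 < 3125? NO
The largest n with C(n, 4) < 3125 is n = 18 (where E[X] = 612/625 ≈ 0.979). Hence R_5(4) > 18, i.e. R_5(4) ≥ 19.

Largest n = 18; hence R_5(4) > 18.


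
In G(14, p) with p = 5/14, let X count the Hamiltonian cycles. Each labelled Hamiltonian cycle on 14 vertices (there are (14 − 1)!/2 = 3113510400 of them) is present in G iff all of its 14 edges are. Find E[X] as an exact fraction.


K_14 has (14 − 1)!/2 = 3113510400 labelled Hamiltonian cycles.
For each such Hamiltonian cycle H, let X_H = 1 if all 14 edges of H are present in G. Then P[X_H = 1] = p^{14} = (5/14)^{14} = 6103515625/11112006825558016.
By linearity of expectation: E[X] = Σ_H E[X_H] = 3113510400 · p^{14} = 3113510400 · 6103515625/11112006825558016 = 5302276611328125/3100448333024.
Numerically: E[X] ≈ 1.71e+03.

E[X] = 3113510400 · (5/14)^{14} = 5302276611328125/3100448333024 ≈ 1.71e+03.


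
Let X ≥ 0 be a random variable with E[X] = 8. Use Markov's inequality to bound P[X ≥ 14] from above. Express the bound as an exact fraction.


μ = E[X] = 8, a = 14.
Markov: P[X ≥ 14] ≤ μ/a = (8)/14 = 4/7.
Numerically: ≈ 0.571429.
(Since a = 14 > μ = 8.000000, the bound 4/7 is < 1 and informative.)

P[X ≥ 14] ≤ 4/7 ≈ 0.571429.


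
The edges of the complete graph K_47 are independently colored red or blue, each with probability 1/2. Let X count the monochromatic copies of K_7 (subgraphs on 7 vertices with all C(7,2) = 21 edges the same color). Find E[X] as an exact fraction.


Let X = Σ_S X_S over the C(47, 7) = 62891499 subsets S of size 7, where X_S = 1 if the K_7 on S is monochromatic.
For a fixed S, the K_7 on S has C(7, 2) = 21 edges. P[all 21 edges red] = (1/2)^21, and likewise for blue, so P[monochromatic] = 2·(1/2)^21 = 2^{1 − 21} = 1/1048576.
By linearity of expectation: E[X] = C(47, 7) · 2^{1 − 21} = 62891499 · 1/1048576 = 62891499/1048576.
Numerically: E[X] ≈ 59.9780.

E[X] = C(47,7)·2^(1−C(7,2)) = 62891499/1048576 ≈ 59.9780.


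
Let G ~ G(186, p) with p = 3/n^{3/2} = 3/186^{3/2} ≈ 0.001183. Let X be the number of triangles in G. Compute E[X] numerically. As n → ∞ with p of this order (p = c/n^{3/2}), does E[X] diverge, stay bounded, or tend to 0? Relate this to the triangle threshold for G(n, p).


Number of potential triangles: C(186, 3) = 1055240.
Each occurs with probability p³ ≈ (0.001183)³ ≈ 1.654076e-09.
By linearity: E[X] = C(186, 3)·p³ ≈ 1055240 · 1.654076e-09 ≈ 0.0017.
Since α = 3/2 > 1, p = c/n^{3/2} = o(1/n) is below the triangle threshold p ~ 1/n. Asymptotically E[X] ~ (c³/6)·n^{3(1−α)} = (3³/6)·n^{-1.5} → 0, so by Markov's inequality G has no triangles w.h.p.

E[X] ≈ 0.0017; in regime p = Θ(1/n^{3/2}) E[X] tends to 0 (below the triangle threshold p ~ 1/n).


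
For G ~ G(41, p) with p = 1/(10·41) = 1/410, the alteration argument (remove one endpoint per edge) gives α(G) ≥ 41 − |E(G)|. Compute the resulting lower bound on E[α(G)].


E[|E(G)|] = C(41, 2)·p = 820 · (1/410) = 2.
E[α(G)] ≥ n − E[|E(G)|] = 41 − 2 = 39.
Numerically: ≈ 39.0000.
(This is only a lower bound; the true E[α(G)] may be larger.)

E[α(G)] ≥ 39 ≈ 39.0000.


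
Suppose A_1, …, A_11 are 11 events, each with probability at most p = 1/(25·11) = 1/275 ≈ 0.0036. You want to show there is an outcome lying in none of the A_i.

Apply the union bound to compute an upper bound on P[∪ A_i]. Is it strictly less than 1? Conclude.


Union bound: P[∪_{i=1}^{11} A_i] ≤ Σ_i P[A_i] ≤ 11·p = 11·(1/275) = 1/25.
Numerically: 1/25 ≈ 0.0400.
Is 1/25 < 1? YES.
Since P[∪ A_i] ≤ 1/25 < 1, the complement has P[∩ A_i^c] ≥ 1 − 1/25 = 24/25 > 0, so some outcome avoids every A_i.

11·p = 1/25 ≈ 0.0400; existence CERTIFIED by the union bound.


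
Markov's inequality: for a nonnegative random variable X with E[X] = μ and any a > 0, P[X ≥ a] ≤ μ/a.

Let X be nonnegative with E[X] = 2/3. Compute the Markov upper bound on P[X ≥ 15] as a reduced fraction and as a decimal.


μ = E[X] = 2/3, a = 15.
Markov: P[X ≥ 15] ≤ μ/a = (2/3)/15 = 2/45.
Numerically: ≈ 0.0444.
(Since a = 15 > μ = 0.6667, the bound 2/45 is < 1 and informative.)

P[X ≥ 15] ≤ 2/45 ≈ 0.0444.


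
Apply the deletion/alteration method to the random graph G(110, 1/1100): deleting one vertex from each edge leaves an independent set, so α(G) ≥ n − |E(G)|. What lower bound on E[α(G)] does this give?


E[|E(G)|] = C(110, 2)·p = 5995 · (1/1100) = 109/20.
E[α(G)] ≥ n − E[|E(G)|] = 110 − 109/20 = 2091/20.
Numerically: ≈ 104.5500.
(This is only a lower bound; the true E[α(G)] may be larger.)

E[α(G)] ≥ 2091/20 ≈ 104.5500.


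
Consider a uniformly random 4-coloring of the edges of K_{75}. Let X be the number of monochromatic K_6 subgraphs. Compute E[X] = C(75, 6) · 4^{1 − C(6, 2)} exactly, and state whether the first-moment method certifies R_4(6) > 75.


E[X] = C(75, 6) · 4^{1 − 15} = 201359550 · 4^{−14} = 201359550/268435456.
As a reduced fraction: E[X] = 100679775/134217728 ≈ 0.750.
Is E[X] < 1? YES.
Since E[X] < 1, there exists a 4-coloring of K_{75} with no monochromatic K_6; hence R_4(6) > 75.

E[X] = 100679775/134217728 ≈ 0.750; E[X] < 1, so R_4(6) > 75.


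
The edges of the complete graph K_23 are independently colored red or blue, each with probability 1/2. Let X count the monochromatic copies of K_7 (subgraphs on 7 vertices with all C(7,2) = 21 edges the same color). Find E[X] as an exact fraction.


Let X = Σ_S X_S over the C(23, 7) = 245157 subsets S of size 7, where X_S = 1 if the K_7 on S is monochromatic.
For a fixed S, the K_7 on S has C(7, 2) = 21 edges. P[all 21 edges red] = (1/2)^21, and likewise for blue, so P[monochromatic] = 2·(1/2)^21 = 2^{1 − 21} = 1/1048576.
By linearity: E[X] = C(23, 7) · 2^{1 − 21} = 245157 · 1/1048576 = 245157/1048576.
Numerically: E[X] ≈ 0.233800.

E[X] = C(23,7)·2^(1−C(7,2)) = 245157/1048576 ≈ 0.233800.


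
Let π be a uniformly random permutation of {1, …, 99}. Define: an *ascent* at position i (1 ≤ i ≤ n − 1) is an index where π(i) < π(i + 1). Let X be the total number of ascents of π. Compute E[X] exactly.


Write X = Σ X_I over i = 1, …, 98, with X_I the indicator of one ascent.
There are 98 indicators.
For each fixed i, the pair (π(i), π(i+1)) is a uniformly random ordered pair of distinct values from {1, …, 99}; by symmetry P[π(i) < π(i+1)] = 1/2.
By linearity: E[X] = 98 · (1/2) = (99 − 1) · (1/2) = 49 ≈ 49.000000.

E[X] = 49 = 49.000000.


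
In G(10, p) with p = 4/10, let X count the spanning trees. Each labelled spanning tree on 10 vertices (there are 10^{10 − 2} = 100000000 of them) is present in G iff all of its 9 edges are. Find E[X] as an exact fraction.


K_10 has 10^{10 − 2} = 100000000 labelled spanning trees.
For each such spanning tree H, let X_H = 1 if all 9 edges of H are present in G. Then P[X_H = 1] = p^{9} = (2/5)^{9} = 512/1953125.
By linearity: E[X] = Σ_H E[X_H] = 100000000 · p^{9} = 100000000 · 512/1953125 = 131072/5.
Numerically: E[X] ≈ 2.62e+04.

E[X] = 100000000 · (2/5)^{9} = 131072/5 ≈ 2.62e+04.


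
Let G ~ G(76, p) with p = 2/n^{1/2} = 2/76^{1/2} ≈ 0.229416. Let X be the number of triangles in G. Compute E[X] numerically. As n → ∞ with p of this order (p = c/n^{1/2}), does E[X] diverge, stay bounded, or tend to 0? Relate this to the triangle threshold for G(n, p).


Number of potential triangles: C(76, 3) = 70300.
Each occurs with probability p³ ≈ (0.229416)³ ≈ 1.20745123e-02.
By linearity: E[X] = C(76, 3)·p³ ≈ 70300 · 1.20745123e-02 ≈ 848.838215.
Since α = 1/2 < 1, p = c/n^{1/2} ≫ 1/n is above the triangle threshold p ~ 1/n. Asymptotically E[X] ~ (c³/6)·n^{3(1−α)} = (2³/6)·n^{1.5} → ∞; triangles are abundant w.h.p.

E[X] ≈ 848.838215; in regime p = Θ(1/n^{1/2}) E[X] diverges (above the triangle threshold p ~ 1/n).


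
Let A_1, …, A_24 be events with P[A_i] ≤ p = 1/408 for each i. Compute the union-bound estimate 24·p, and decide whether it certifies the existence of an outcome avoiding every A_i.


Union bound: P[∪_{i=1}^{24} A_i] ≤ Σ_i P[A_i] ≤ 24·p = 24·(1/408) = 1/17.
Numerically: 1/17 ≈ 0.0588.
Is 1/17 < 1? YES.
Since P[∪ A_i] ≤ 1/17 < 1, the complement has P[∩ A_i^c] ≥ 1 − 1/17 = 16/17 > 0, so some outcome avoids every A_i.

24·p = 1/17 ≈ 0.0588; existence CERTIFIED by the union bound.


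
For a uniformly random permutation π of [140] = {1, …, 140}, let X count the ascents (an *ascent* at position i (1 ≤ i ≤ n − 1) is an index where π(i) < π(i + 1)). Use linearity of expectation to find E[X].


Write X = Σ X_I over i = 1, …, 139, with X_I the indicator of one ascent.
There are 139 indicators.
For each fixed i, the pair (π(i), π(i+1)) is a uniformly random ordered pair of distinct values from {1, …, 140}; by symmetry P[π(i) < π(i+1)] = 1/2.
By linearity: E[X] = 139 · (1/2) = (140 − 1) · (1/2) = 139/2 ≈ 69.500.

E[X] = 139/2 = 69.500.


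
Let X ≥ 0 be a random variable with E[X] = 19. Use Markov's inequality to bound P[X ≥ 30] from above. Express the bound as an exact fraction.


μ = E[X] = 19, a = 30.
Markov: P[X ≥ 30] ≤ μ/a = (19)/30 = 19/30.
Numerically: ≈ 0.633.
(Since a = 30 > μ = 19.000, the bound 19/30 is < 1 and informative.)

P[X ≥ 30] ≤ 19/30 ≈ 0.633.


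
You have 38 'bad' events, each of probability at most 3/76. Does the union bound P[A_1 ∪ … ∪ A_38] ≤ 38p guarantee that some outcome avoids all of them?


Union bound: P[∪_{i=1}^{38} A_i] ≤ Σ_i P[A_i] ≤ 38·p = 38·(3/76) = 3/2.
Numerically: 3/2 ≈ 1.5000000.
Is 3/2 < 1? NO.
Since the bound 3/2 is ≥ 1, the union bound is uninformative here; it does NOT by itself certify existence.

38·p = 3/2 ≈ 1.5000000; existence NOT certified by the union bound.


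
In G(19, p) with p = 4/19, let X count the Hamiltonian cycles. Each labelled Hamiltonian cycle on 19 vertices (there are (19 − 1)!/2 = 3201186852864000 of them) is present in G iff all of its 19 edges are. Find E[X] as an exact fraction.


K_19 has (19 − 1)!/2 = 3201186852864000 labelled Hamiltonian cycles.
For each such Hamiltonian cycle H, let X_H = 1 if all 19 edges of H are present in G. Then P[X_H = 1] = p^{19} = (4/19)^{19} = 274877906944/1978419655660313589123979.
Summing the indicators: E[X] = Σ_H E[X_H] = 3201186852864000 · p^{19} = 3201186852864000 · 274877906944/1978419655660313589123979 = 879935541851906811887616000/1978419655660313589123979.
Numerically: E[X] ≈ 444.77.

E[X] = 3201186852864000 · (4/19)^{19} = 879935541851906811887616000/1978419655660313589123979 ≈ 444.77.


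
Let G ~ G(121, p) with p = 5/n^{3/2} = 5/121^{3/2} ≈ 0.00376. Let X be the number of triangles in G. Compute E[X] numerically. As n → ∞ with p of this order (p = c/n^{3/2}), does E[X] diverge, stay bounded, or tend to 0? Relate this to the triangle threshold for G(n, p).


Number of potential triangles: C(121, 3) = 287980.
Each occurs with probability p³ ≈ (0.00376)³ ≈ 5.30122e-08.
By linearity: E[X] = C(121, 3)·p³ ≈ 287980 · 5.30122e-08 ≈ 0.015.
Since α = 3/2 > 1, p = c/n^{3/2} = o(1/n) is below the triangle threshold p ~ 1/n. Asymptotically E[X] ~ (c³/6)·n^{3(1−α)} = (5³/6)·n^{-1.5} → 0, so by Markov's inequality G has no triangles w.h.p.

E[X] ≈ 0.015; in regime p = Θ(1/n^{3/2}) E[X] tends to 0 (below the triangle threshold p ~ 1/n).


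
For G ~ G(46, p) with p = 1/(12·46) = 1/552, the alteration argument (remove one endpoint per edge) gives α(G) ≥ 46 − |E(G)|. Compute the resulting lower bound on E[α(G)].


E[|E(G)|] = C(46, 2)·p = 1035 · (1/552) = 15/8.
E[α(G)] ≥ n − E[|E(G)|] = 46 − 15/8 = 353/8.
Numerically: ≈ 44.125000.
(This is only a lower bound; the true E[α(G)] may be larger.)

E[α(G)] ≥ 353/8 ≈ 44.125000.


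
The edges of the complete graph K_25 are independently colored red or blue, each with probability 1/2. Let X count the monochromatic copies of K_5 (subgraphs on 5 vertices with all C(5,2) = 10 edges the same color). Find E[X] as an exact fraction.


Let X = Σ_S X_S over the C(25, 5) = 53130 subsets S of size 5, where X_S = 1 if the K_5 on S is monochromatic.
For a fixed S, the K_5 on S has C(5, 2) = 10 edges. P[all 10 edges red] = (1/2)^10, and likewise for blue, so P[monochromatic] = 2·(1/2)^10 = 2^{1 − 10} = 1/512.
By linearity: E[X] = C(25, 5) · 2^{1 − 10} = 53130 · 1/512 = 26565/256.
Numerically: E[X] ≈ 103.769531.

E[X] = C(25,5)·2^(1−C(5,2)) = 26565/256 ≈ 103.769531.


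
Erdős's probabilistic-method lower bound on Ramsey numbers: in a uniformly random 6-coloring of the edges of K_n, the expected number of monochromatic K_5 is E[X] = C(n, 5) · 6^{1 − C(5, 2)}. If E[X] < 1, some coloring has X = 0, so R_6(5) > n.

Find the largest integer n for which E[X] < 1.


We need C(n, 5) · 6^{1 − 10} < 1, i.e. C(n, 5) < 6^{10 − 1} = 10077696.
Check values of n near the boundary:
  n = 61: C(61, 5) = 5949147; 5949147 < 10077696? YES
  n = 62: C(62, 5) = 6471002; 6471002 < 10077696? YES
  n = 63: C(63, 5) = 7028847; 7028847 < 10077696? YES
  n = 64: C(64, 5) = 7624512; 7624512 < 10077696? YES
  n = 65: C(65, 5) = 8259888; 8259888 < 10077696? YES
  n = 66: C(66, 5) = 8936928; 8936928 < 10077696? YES
  n = 67: C(67, 5) = 9657648; 9657648 < 10077696? YES
  n = 68: C(68, 5) = 10424128; 10424128 < 10077696? NO
  n = 69: C(69, 5) = 11238513; 11238513 < 10077696? NO
The largest n with C(n, 5) < 10077696 is n = 67 (where E[X] = 67067/69984 ≈ 0.9583190). Hence R_6(5) > 67, i.e. R_6(5) ≥ 68.

Largest n = 67; hence R_6(5) > 67.


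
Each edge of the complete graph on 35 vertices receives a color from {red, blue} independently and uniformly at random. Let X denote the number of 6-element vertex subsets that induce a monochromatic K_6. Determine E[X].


Let X = Σ_S X_S over the C(35, 6) = 1623160 subsets S of size 6, where X_S = 1 if the K_6 on S is monochromatic.
For a fixed S, the K_6 on S has C(6, 2) = 15 edges. P[all 15 edges red] = (1/2)^15, and likewise for blue, so P[monochromatic] = 2·(1/2)^15 = 2^{1 − 15} = 1/16384.
By linearity of expectation: E[X] = C(35, 6) · 2^{1 − 15} = 1623160 · 1/16384 = 202895/2048.
Numerically: E[X] ≈ 99.0698.

E[X] = C(35,6)·2^(1−C(6,2)) = 202895/2048 ≈ 99.0698.


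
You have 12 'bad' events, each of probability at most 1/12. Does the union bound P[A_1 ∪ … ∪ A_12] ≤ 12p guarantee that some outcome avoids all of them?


Union bound: P[∪_{i=1}^{12} A_i] ≤ Σ_i P[A_i] ≤ 12·p = 12·(1/12) = 1.
Numerically: 1 ≈ 1.000.
Is 1 < 1? NO.
Since the bound 1 is ≥ 1, the union bound is uninformative here; it does NOT by itself certify existence.

12·p = 1 ≈ 1.000; existence NOT certified by the union bound.


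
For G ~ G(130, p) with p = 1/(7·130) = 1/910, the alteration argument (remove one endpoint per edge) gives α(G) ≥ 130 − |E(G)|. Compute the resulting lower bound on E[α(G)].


E[|E(G)|] = C(130, 2)·p = 8385 · (1/910) = 129/14.
E[α(G)] ≥ n − E[|E(G)|] = 130 − 129/14 = 1691/14.
Numerically: ≈ 120.786.
(This is only a lower bound; the true E[α(G)] may be larger.)

E[α(G)] ≥ 1691/14 ≈ 120.786.


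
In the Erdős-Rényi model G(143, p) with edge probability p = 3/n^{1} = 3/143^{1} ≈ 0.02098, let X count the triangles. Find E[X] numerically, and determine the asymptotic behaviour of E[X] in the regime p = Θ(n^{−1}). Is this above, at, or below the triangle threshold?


Number of potential triangles: C(143, 3) = 477191.
Each occurs with probability p³ ≈ (0.02098)³ ≈ 9.233272e-06.
By linearity: E[X] = C(143, 3)·p³ ≈ 477191 · 9.233272e-06 ≈ 4.4060.
Here α = 1, so p = 3/n is exactly at the triangle threshold p ~ 1/n. Asymptotically E[X] → c³/6 = 3³/6 = 9/2 ≈ 4.5000, a bounded constant. In this regime the triangle count is asymptotically Poisson(c³/6).

E[X] ≈ 4.4060; in regime p = Θ(1/n^{1}) E[X] stays bounded (at the triangle threshold p ~ 1/n).


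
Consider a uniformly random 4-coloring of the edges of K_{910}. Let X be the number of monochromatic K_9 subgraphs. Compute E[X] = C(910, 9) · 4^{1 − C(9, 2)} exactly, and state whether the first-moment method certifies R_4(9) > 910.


E[X] = C(910, 9) · 4^{1 − 36} = 1133378248346922788210 · 4^{−35} = 1133378248346922788210/1180591620717411303424.
As a reduced fraction: E[X] = 566689124173461394105/590295810358705651712 ≈ 0.9600.
Is E[X] < 1? YES.
Since E[X] < 1, there exists a 4-coloring of K_{910} with no monochromatic K_9; hence R_4(9) > 910.

E[X] = 566689124173461394105/590295810358705651712 ≈ 0.9600; E[X] < 1, so R_4(9) > 910.


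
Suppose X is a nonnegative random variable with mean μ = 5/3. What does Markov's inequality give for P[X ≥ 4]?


μ = E[X] = 5/3, a = 4.
Markov: P[X ≥ 4] ≤ μ/a = (5/3)/4 = 5/12.
Numerically: ≈ 0.416667.
(Since a = 4 > μ = 1.666667, the bound 5/12 is < 1 and informative.)

P[X ≥ 4] ≤ 5/12 ≈ 0.416667.


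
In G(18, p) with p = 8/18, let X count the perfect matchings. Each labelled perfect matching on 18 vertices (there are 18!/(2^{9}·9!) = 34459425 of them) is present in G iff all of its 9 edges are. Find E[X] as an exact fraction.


K_18 has 18!/(2^{9}·9!) = 34459425 labelled perfect matchings.
For each such perfect matching H, let X_H = 1 if all 9 edges of H are present in G. Then P[X_H = 1] = p^{9} = (4/9)^{9} = 262144/387420489.
By linearity of expectation: E[X] = Σ_H E[X_H] = 34459425 · p^{9} = 34459425 · 262144/387420489 = 111522611200/4782969.
Numerically: E[X] ≈ 23317.

E[X] = 34459425 · (4/9)^{9} = 111522611200/4782969 ≈ 23317.


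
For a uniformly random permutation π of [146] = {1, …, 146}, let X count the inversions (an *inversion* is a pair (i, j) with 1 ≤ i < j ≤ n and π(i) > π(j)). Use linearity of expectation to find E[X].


Write X = Σ X_I over the C(146, 2) = 10585 pairs i < j, with X_I the indicator of one inversion.
There are 10585 indicators.
For each fixed pair i < j, the values π(i) and π(j) are two distinct elements of {1, …, 146} in uniformly random order; by symmetry P[π(i) > π(j)] = 1/2.
By linearity: E[X] = 10585 · (1/2) = C(146, 2) · (1/2) = 10585/2 = 10585/2 ≈ 5292.5000.

E[X] = 10585/2 = 5292.5000.


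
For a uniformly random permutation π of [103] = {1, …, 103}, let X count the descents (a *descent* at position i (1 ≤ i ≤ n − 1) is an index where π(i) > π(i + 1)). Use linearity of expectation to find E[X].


Write X = Σ X_I over i = 1, …, 102, with X_I the indicator of one descent.
There are 102 indicators.
For each fixed i, the pair (π(i), π(i+1)) is a uniformly random ordered pair of distinct values from {1, …, 103}; by symmetry P[π(i) > π(i+1)] = 1/2.
By linearity: E[X] = 102 · (1/2) = (103 − 1) · (1/2) = 51 ≈ 51.0000.

E[X] = 51 = 51.0000.


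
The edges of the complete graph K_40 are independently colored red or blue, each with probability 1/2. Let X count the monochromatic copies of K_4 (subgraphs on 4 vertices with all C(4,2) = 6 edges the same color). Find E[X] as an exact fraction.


Let X = Σ_S X_S over the C(40, 4) = 91390 subsets S of size 4, where X_S = 1 if the K_4 on S is monochromatic.
For a fixed S, the K_4 on S has C(4, 2) = 6 edges. P[all 6 edges red] = (1/2)^6, and likewise for blue, so P[monochromatic] = 2·(1/2)^6 = 2^{1 − 6} = 1/32.
Summing: E[X] = C(40, 4) · 2^{1 − 6} = 91390 · 1/32 = 45695/16.
Numerically: E[X] ≈ 2855.9375.

E[X] = C(40,4)·2^(1−C(4,2)) = 45695/16 ≈ 2855.9375.


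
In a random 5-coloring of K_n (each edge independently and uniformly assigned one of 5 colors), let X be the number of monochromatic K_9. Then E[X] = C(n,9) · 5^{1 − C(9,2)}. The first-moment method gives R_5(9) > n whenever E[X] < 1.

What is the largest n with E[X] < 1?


We need C(n, 9) · 5^{1 − 36} < 1, i.e. C(n, 9) < 5^{36 − 1} = 2910383045673370361328125.
Check values of n near the boundary:
  n = 2167: C(2167, 9) = 2855899084841489792706810; 2855899084841489792706810 < 2910383045673370361328125? YES
  n = 2168: C(2168, 9) = 2867804175977929537095120; 2867804175977929537095120 < 2910383045673370361328125? YES
  n = 2169: C(2169, 9) = 2879753360044504243499683; 2879753360044504243499683 < 2910383045673370361328125? YES
  n = 2170: C(2170, 9) = 2891746779868845075610510; 2891746779868845075610510 < 2910383045673370361328125? YES
  n = 2171: C(2171, 9) = 2903784578674959601827205; 2903784578674959601827205 < 2910383045673370361328125? YES
  n = 2172: C(2172, 9) = 2915866900084148060642020; 2915866900084148060642020 < 2910383045673370361328125? NO
  n = 2173: C(2173, 9) = 2927993888115921319674265; 2927993888115921319674265 < 2910383045673370361328125? NO
  n = 2174: C(2174, 9) = 2940165687188920530702934; 2940165687188920530702934 < 2910383045673370361328125? NO
The largest n with C(n, 9) < 2910383045673370361328125 is n = 2171 (where E[X] = 580756915734991920365441/582076609134674072265625 ≈ 0.997733). Hence R_5(9) > 2171, i.e. R_5(9) ≥ 2172.

Largest n = 2171; hence R_5(9) > 2171.


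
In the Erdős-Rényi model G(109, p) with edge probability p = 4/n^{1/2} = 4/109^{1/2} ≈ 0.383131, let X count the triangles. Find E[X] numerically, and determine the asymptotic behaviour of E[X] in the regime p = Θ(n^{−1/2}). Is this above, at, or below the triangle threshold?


Number of potential triangles: C(109, 3) = 209934.
Each occurs with probability p³ ≈ (0.383131)³ ≈ 5.62393415e-02.
By linearity: E[X] = C(109, 3)·p³ ≈ 209934 · 5.62393415e-02 ≈ 11806.549922.
Since α = 1/2 < 1, p = c/n^{1/2} ≫ 1/n is above the triangle threshold p ~ 1/n. Asymptotically E[X] ~ (c³/6)·n^{3(1−α)} = (4³/6)·n^{1.5} → ∞; triangles are abundant w.h.p.

E[X] ≈ 11806.549922; in regime p = Θ(1/n^{1/2}) E[X] diverges (above the triangle threshold p ~ 1/n).


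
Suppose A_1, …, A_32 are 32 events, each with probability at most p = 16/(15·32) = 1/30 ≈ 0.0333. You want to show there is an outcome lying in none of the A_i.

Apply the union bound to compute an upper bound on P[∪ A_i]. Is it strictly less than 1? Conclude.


Union bound: P[∪_{i=1}^{32} A_i] ≤ Σ_i P[A_i] ≤ 32·p = 32·(1/30) = 16/15.
Numerically: 16/15 ≈ 1.0667.
Is 16/15 < 1? NO.
Since the bound 16/15 is ≥ 1, the union bound is uninformative here; it does NOT by itself certify existence.

32·p = 16/15 ≈ 1.0667; existence NOT certified by the union bound.


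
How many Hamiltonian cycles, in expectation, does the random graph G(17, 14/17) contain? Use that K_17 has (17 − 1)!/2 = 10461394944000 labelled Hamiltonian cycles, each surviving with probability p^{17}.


K_17 has (17 − 1)!/2 = 10461394944000 labelled Hamiltonian cycles.
For each such Hamiltonian cycle H, let X_H = 1 if all 17 edges of H are present in G. Then P[X_H = 1] = p^{17} = (14/17)^{17} = 30491346729331195904/827240261886336764177.
Summing the indicators: E[X] = Σ_H E[X_H] = 10461394944000 · p^{17} = 10461394944000 · 30491346729331195904/827240261886336764177 = 318982020509976309331579109376000/827240261886336764177.
Numerically: E[X] ≈ 3.856e+11.

E[X] = 10461394944000 · (14/17)^{17} = 318982020509976309331579109376000/827240261886336764177 ≈ 3.856e+11.


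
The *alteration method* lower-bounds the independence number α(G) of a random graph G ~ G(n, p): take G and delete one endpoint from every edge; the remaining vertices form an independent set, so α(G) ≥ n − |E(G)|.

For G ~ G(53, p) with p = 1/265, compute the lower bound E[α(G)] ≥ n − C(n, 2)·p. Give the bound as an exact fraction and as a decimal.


E[|E(G)|] = C(53, 2)·p = 1378 · (1/265) = 26/5.
E[α(G)] ≥ n − E[|E(G)|] = 53 − 26/5 = 239/5.
Numerically: ≈ 47.8000.
(This is only a lower bound; the true E[α(G)] may be larger.)

E[α(G)] ≥ 239/5 ≈ 47.8000.


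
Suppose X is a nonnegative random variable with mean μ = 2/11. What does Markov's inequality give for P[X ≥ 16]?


μ = E[X] = 2/11, a = 16.
Markov: P[X ≥ 16] ≤ μ/a = (2/11)/16 = 1/88.
Numerically: ≈ 0.0114.
(Since a = 16 > μ = 0.1818, the bound 1/88 is < 1 and informative.)

P[X ≥ 16] ≤ 1/88 ≈ 0.0114.


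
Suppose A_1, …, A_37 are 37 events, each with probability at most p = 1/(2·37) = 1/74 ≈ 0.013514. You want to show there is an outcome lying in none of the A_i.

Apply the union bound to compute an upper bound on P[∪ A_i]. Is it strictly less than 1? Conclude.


Union bound: P[∪_{i=1}^{37} A_i] ≤ Σ_i P[A_i] ≤ 37·p = 37·(1/74) = 1/2.
Numerically: 1/2 ≈ 0.500000.
Is 1/2 < 1? YES.
Since P[∪ A_i] ≤ 1/2 < 1, the complement has P[∩ A_i^c] ≥ 1 − 1/2 = 1/2 > 0, so some outcome avoids every A_i.

37·p = 1/2 ≈ 0.500000; existence CERTIFIED by the union bound.


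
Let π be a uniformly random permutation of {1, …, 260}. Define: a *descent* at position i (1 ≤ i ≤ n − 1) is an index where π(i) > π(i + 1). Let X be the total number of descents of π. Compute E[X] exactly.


Write X = Σ X_I over i = 1, …, 259, with X_I the indicator of one descent.
There are 259 indicators.
For each fixed i, the pair (π(i), π(i+1)) is a uniformly random ordered pair of distinct values from {1, …, 260}; by symmetry P[π(i) > π(i+1)] = 1/2.
By linearity: E[X] = 259 · (1/2) = (260 − 1) · (1/2) = 259/2 ≈ 129.500000.

E[X] = 259/2 = 129.500000.


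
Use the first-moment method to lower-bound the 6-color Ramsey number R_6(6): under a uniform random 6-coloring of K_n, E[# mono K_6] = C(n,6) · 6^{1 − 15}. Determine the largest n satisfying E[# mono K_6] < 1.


We need C(n, 6) · 6^{1 − 15} < 1, i.e. C(n, 6) < 6^{15 − 1} = 78364164096.
Check values of n near the boundary:
  n = 192: C(192, 6) = 64300886496; 64300886496 < 78364164096? YES
  n = 193: C(193, 6) = 66364016544; 66364016544 < 78364164096? YES
  n = 194: C(194, 6) = 68482017072; 68482017072 < 78364164096? YES
  n = 195: C(195, 6) = 70656049360; 70656049360 < 78364164096? YES
  n = 196: C(196, 6) = 72887293024; 72887293024 < 78364164096? YES
  n = 197: C(197, 6) = 75176946208; 75176946208 < 78364164096? YES
  n = 198: C(198, 6) = 77526225777; 77526225777 < 78364164096? YES
  n = 199: C(199, 6) = 79936367511; 79936367511 < 78364164096? NO
The largest n with C(n, 6) < 78364164096 is n = 198 (where E[X] = 25842075259/26121388032 ≈ 0.989). Hence R_6(6) > 198, i.e. R_6(6) ≥ 199.

Largest n = 198; hence R_6(6) > 198.


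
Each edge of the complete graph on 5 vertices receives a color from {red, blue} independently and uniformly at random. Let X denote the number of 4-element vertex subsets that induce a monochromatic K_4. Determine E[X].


Let X = Σ_S X_S over the C(5, 4) = 5 subsets S of size 4, where X_S = 1 if the K_4 on S is monochromatic.
For a fixed S, the K_4 on S has C(4, 2) = 6 edges. P[all 6 edges red] = (1/2)^6, and likewise for blue, so P[monochromatic] = 2·(1/2)^6 = 2^{1 − 6} = 1/32.
By linearity: E[X] = C(5, 4) · 2^{1 − 6} = 5 · 1/32 = 5/32.
Numerically: E[X] ≈ 0.1562.

E[X] = C(5,4)·2^(1−C(4,2)) = 5/32 ≈ 0.1562.


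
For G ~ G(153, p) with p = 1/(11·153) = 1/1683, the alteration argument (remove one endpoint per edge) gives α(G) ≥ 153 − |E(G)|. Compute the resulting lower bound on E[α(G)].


E[|E(G)|] = C(153, 2)·p = 11628 · (1/1683) = 76/11.
E[α(G)] ≥ n − E[|E(G)|] = 153 − 76/11 = 1607/11.
Numerically: ≈ 146.090909.
(This is only a lower bound; the true E[α(G)] may be larger.)

E[α(G)] ≥ 1607/11 ≈ 146.090909.


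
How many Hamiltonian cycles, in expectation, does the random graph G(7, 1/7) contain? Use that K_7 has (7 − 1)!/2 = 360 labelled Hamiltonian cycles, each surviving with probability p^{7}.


K_7 has (7 − 1)!/2 = 360 labelled Hamiltonian cycles.
For each such Hamiltonian cycle H, let X_H = 1 if all 7 edges of H are present in G. Then P[X_H = 1] = p^{7} = (1/7)^{7} = 1/823543.
By linearity: E[X] = Σ_H E[X_H] = 360 · p^{7} = 360 · 1/823543 = 360/823543.
Numerically: E[X] ≈ 0.00043714.

E[X] = 360 · (1/7)^{7} = 360/823543 ≈ 0.00043714.


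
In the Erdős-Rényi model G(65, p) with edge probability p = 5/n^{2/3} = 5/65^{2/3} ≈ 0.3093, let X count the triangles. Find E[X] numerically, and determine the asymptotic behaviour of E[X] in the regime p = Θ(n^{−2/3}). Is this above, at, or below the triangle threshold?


Number of potential triangles: C(65, 3) = 43680.
Each occurs with probability p³ ≈ (0.3093)³ ≈ 2.958580e-02.
By linearity: E[X] = C(65, 3)·p³ ≈ 43680 · 2.958580e-02 ≈ 1292.3077.
Since α = 2/3 < 1, p = c/n^{2/3} ≫ 1/n is above the triangle threshold p ~ 1/n. Asymptotically E[X] ~ (c³/6)·n^{3(1−α)} = (5³/6)·n^{1} → ∞; triangles are abundant w.h.p.

E[X] ≈ 1292.3077; in regime p = Θ(1/n^{2/3}) E[X] diverges (above the triangle threshold p ~ 1/n).


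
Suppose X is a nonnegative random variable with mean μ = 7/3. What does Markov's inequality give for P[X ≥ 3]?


μ = E[X] = 7/3, a = 3.
Markov: P[X ≥ 3] ≤ μ/a = (7/3)/3 = 7/9.
Numerically: ≈ 0.7778.
(Since a = 3 > μ = 2.3333, the bound 7/9 is < 1 and informative.)

P[X ≥ 3] ≤ 7/9 ≈ 0.7778.


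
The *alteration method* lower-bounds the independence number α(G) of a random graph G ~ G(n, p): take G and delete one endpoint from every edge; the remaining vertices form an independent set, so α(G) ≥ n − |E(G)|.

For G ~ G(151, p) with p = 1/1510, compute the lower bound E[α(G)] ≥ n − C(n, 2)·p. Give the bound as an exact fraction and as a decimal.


E[|E(G)|] = C(151, 2)·p = 11325 · (1/1510) = 15/2.
E[α(G)] ≥ n − E[|E(G)|] = 151 − 15/2 = 287/2.
Numerically: ≈ 143.500000.
(This is only a lower bound; the true E[α(G)] may be larger.)

E[α(G)] ≥ 287/2 ≈ 143.500000.


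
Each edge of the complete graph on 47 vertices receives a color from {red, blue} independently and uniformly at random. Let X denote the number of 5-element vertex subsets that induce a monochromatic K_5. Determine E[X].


Let X = Σ_S X_S over the C(47, 5) = 1533939 subsets S of size 5, where X_S = 1 if the K_5 on S is monochromatic.
For a fixed S, the K_5 on S has C(5, 2) = 10 edges. P[all 10 edges red] = (1/2)^10, and likewise for blue, so P[monochromatic] = 2·(1/2)^10 = 2^{1 − 10} = 1/512.
By linearity of expectation: E[X] = C(47, 5) · 2^{1 − 10} = 1533939 · 1/512 = 1533939/512.
Numerically: E[X] ≈ 2995.974609.

E[X] = C(47,5)·2^(1−C(5,2)) = 1533939/512 ≈ 2995.974609.


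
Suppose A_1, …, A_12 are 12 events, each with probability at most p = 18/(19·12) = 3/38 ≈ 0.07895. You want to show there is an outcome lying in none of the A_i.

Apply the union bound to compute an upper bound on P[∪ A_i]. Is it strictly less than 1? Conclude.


Union bound: P[∪_{i=1}^{12} A_i] ≤ Σ_i P[A_i] ≤ 12·p = 12·(3/38) = 18/19.
Numerically: 18/19 ≈ 0.94737.
Is 18/19 < 1? YES.
Since P[∪ A_i] ≤ 18/19 < 1, the complement has P[∩ A_i^c] ≥ 1 − 18/19 = 1/19 > 0, so some outcome avoids every A_i.

12·p = 18/19 ≈ 0.94737; existence CERTIFIED by the union bound.


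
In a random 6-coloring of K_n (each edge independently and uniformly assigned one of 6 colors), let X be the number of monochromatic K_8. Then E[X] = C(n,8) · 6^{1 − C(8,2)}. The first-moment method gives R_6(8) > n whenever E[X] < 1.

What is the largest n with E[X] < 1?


We need C(n, 8) · 6^{1 − 28} < 1, i.e. C(n, 8) < 6^{28 − 1} = 1023490369077469249536.
Check values of n near the boundary:
  n = 1594: C(1594, 8) = 1015652773590544255167; 1015652773590544255167 < 1023490369077469249536? YES
  n = 1595: C(1595, 8) = 1020772636343363633895; 1020772636343363633895 < 1023490369077469249536? YES
  n = 1596: C(1596, 8) = 1025915067760710553965; 1025915067760710553965 < 1023490369077469249536? NO
  n = 1597: C(1597, 8) = 1031080153060953275445; 1031080153060953275445 < 1023490369077469249536? NO
  n = 1598: C(1598, 8) = 1036267977730442348529; 1036267977730442348529 < 1023490369077469249536? NO
The largest n with C(n, 8) < 1023490369077469249536 is n = 1595 (where E[X] = 113419181815929292655/113721152119718805504 ≈ 0.9973446). Hence R_6(8) > 1595, i.e. R_6(8) ≥ 1596.

Largest n = 1595; hence R_6(8) > 1595.


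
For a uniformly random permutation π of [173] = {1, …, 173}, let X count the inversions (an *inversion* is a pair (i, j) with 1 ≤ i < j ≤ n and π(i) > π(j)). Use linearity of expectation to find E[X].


Write X = Σ X_I over the C(173, 2) = 14878 pairs i < j, with X_I the indicator of one inversion.
There are 14878 indicators.
For each fixed pair i < j, the values π(i) and π(j) are two distinct elements of {1, …, 173} in uniformly random order; by symmetry P[π(i) > π(j)] = 1/2.
By linearity: E[X] = 14878 · (1/2) = C(173, 2) · (1/2) = 14878/2 = 7439 ≈ 7439.0000.

E[X] = 7439 = 7439.0000.
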